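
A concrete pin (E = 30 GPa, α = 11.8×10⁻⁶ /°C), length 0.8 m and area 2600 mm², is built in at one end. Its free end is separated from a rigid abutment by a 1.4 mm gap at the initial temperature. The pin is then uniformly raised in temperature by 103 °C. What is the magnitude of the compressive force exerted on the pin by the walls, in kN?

Free thermal elongation = αΔT L = 11.8×10⁻⁶ × 103 × 800 = 0.9723 mm.
This is smaller than the 1.4 mm clearance, so the pin expands freely without reaching the stop — the stress is zero.

P ≈ 0 kN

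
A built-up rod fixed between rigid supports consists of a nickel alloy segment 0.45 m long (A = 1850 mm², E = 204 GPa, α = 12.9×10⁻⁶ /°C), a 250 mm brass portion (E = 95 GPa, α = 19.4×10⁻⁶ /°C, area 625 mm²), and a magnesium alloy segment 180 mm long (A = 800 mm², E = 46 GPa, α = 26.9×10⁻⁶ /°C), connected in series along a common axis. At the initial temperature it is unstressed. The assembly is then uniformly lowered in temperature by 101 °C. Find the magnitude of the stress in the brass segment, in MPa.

If the supports were absent, the total length change would be Σ αᵢΔT Lᵢ = 12.9×10⁻⁶×101×450 + 19.4×10⁻⁶×101×250 + 26.9×10⁻⁶×101×180 = 1.565 mm.
Since the ends are fixed, an axial force P builds up, equal in every segment, with P · Σ Lᵢ/(AᵢEᵢ) = δ_free.
The series flexibility is Σ Lᵢ/(AᵢEᵢ) = 450/(1850×204×10³) + 250/(625×95×10³) + 180/(800×46×10³) = 1.029×10⁻⁵ mm/N.
So P = 1.565 / 1.029×10⁻⁵ = 152 kN, tensile.
σ_{brass} = P / A = 152000 / 625 = 243.3 MPa.

σ ≈ 243 MPa (tensile)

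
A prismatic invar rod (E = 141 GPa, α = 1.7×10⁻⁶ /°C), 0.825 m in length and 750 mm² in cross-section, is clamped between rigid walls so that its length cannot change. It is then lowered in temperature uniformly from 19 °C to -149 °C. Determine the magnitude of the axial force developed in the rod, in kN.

P ≈ 30.2 kN (tensile)

With zero net strain, σ = E·αΔT = 141 GPa × 1.7×10⁻⁶ × 168 = 40.27 MPa.
Axial force P = σA = 40.27 × 750 = 30200 N = 30.2 kN, tensile.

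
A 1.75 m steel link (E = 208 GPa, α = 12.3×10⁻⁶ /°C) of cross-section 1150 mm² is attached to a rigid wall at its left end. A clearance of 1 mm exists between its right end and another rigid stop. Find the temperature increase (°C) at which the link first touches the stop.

ΔT ≈ 46.5 °C

Contact occurs when the free expansion equals the gap: αΔT L = 1 mm.
ΔT = 1 / (12.3×10⁻⁶ × 1750) = 46.46 °C.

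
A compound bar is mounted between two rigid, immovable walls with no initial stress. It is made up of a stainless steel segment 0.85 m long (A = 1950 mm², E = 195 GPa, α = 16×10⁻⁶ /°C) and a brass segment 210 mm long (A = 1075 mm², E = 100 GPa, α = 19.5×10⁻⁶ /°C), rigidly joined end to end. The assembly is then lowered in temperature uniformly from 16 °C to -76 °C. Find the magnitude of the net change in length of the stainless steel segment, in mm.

|ΔL| ≈ 0.382 mm

If the supports were absent, the total length change would be Σ αᵢΔT Lᵢ = 16×10⁻⁶×92×850 + 19.5×10⁻⁶×92×210 = 1.628 mm.
The walls prevent any net length change, so an axial force P (same in every segment) develops. Compatibility: P · Σ Lᵢ/(AᵢEᵢ) = δ_free.
Σ Lᵢ/(AᵢEᵢ) = 850/(1950×195×10³) + 210/(1075×100×10³) = 4.189×10⁻⁶ mm/N.
P = 1.628 / 4.189×10⁻⁶ = 388600 N = 388.6 kN, tensile.
For the stainless steel segment, free thermal change = 16×10⁻⁶×92×850 = 1.251 mm and elastic change from P = 388600×850/(1950×195×10³) = 0.8687 mm; these oppose, so the net change is 0.382 mm (segment shortens).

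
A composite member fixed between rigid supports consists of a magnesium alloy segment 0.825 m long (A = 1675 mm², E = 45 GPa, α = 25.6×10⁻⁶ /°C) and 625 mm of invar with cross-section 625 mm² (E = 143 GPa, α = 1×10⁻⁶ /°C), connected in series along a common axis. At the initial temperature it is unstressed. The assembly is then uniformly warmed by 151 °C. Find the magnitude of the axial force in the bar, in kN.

P ≈ 183 kN (compressive)

If the supports were absent, the total length change would be Σ αᵢΔT Lᵢ = 25.6×10⁻⁶×151×825 + 1×10⁻⁶×151×625 = 3.283 mm.
The rigid supports impose zero overall length change; the single axial force P common to all segments must satisfy P Σ Lᵢ/(AᵢEᵢ) = δ_free.
The series flexibility is Σ Lᵢ/(AᵢEᵢ) = 825/(1675×45×10³) + 625/(625×143×10³) = 1.794×10⁻⁵ mm/N.
So P = 3.283 / 1.794×10⁻⁵ = 183 kN, compressive.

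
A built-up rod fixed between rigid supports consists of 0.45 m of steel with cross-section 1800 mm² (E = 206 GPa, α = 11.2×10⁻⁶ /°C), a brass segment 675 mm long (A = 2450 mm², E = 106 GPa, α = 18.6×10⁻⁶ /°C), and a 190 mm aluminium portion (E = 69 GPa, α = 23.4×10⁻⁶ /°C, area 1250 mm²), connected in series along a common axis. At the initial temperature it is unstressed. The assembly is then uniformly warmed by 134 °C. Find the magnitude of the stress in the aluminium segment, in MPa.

σ ≈ 393 MPa (compressive)

With the walls removed the bar would change length by δ_free = Σ αᵢΔT Lᵢ = 11.2×10⁻⁶×134×450 + 18.6×10⁻⁶×134×675 + 23.4×10⁻⁶×134×190 = 2.953 mm.
Since the ends are fixed, an axial force P builds up, equal in every segment, with P · Σ Lᵢ/(AᵢEᵢ) = δ_free.
Σ Lᵢ/(AᵢEᵢ) = 450/(1800×206×10³) + 675/(2450×106×10³) + 190/(1250×69×10³) = 6.016×10⁻⁶ mm/N.
So P = 2.953 / 6.016×10⁻⁶ = 491 kN, compressive.
σ_{aluminium} = P / A = 491000 / 1250 = 392.8 MPa.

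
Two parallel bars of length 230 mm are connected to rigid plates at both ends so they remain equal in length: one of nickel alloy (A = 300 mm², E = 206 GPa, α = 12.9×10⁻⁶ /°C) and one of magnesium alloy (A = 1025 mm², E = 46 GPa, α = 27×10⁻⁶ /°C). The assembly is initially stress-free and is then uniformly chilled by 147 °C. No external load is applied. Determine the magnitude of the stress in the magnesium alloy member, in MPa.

σ ≈ 54.1 MPa (tensile)

Both members must finish at the same length. With the larger α, the magnesium alloy tends to over-contract; the plates restrain it, putting the magnesium alloy in tension and the nickel alloy in compression. With no external load the two internal forces are equal and opposite, magnitude P.
Setting the final lengths equal and cancelling L: (α₁ − α₂)ΔT = P/(A₁E₁) + P/(A₂E₂).
|α₁ − α₂|·ΔT = 14.1×10⁻⁶ × 147 = 0.002073.
1/(A₁E₁) + 1/(A₂E₂) = 1/(300×206×10³) + 1/(1025×46×10³) = 3.739×10⁻⁸ N⁻¹.
P = 0.002073 / 3.739×10⁻⁸ = 55430 N = 55.43 kN.
σ_{magnesium alloy} = P/A₂ = 55430/1025 = 54.08 MPa, tensile.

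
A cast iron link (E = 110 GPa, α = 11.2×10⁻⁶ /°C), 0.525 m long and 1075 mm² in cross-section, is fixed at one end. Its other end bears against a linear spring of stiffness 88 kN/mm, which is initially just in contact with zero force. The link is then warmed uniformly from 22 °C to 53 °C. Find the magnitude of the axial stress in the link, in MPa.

σ ≈ 10.7 MPa (compressive)

Free thermal expansion: δ_free = αΔT L = 11.2×10⁻⁶ × 31 × 525 = 0.1823 mm.
Let P be the compressive force at the spring. The link shortens elastically by PL/(AE) and the spring compresses by P/k; together these equal δ_free.
P [ L/(AE) + 1/k ] = δ_free → P [ 525/(1075×110×10³) + 1/(88×10³) ] = 0.1823.
P = 0.1823 / 1.58×10⁻⁵ = 11530 N.
σ = P/A = 11530/1075 = 10.73 MPa.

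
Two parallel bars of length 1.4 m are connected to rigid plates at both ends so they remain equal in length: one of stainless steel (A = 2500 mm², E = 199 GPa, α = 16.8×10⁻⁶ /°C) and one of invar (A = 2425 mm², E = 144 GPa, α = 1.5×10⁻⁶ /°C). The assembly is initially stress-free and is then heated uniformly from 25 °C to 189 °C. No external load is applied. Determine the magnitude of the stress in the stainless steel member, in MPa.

σ ≈ 206 MPa (compressive)

Equilibrium of a rigid end plate with no external load gives equal and opposite internal forces ±P in the two members. Since α_{stainless steel} > α_{invar}, heating drives the stainless steel into compression and the invar into tension.
Equating the net (thermal + elastic) strains gives |α₁ − α₂|·ΔT = P·[1/(A₁E₁) + 1/(A₂E₂)].
|α₁ − α₂|·ΔT = 15.3×10⁻⁶ × 164 = 0.002509.
1/(A₁E₁) + 1/(A₂E₂) = 1/(2500×199×10³) + 1/(2425×144×10³) = 4.874×10⁻⁹ N⁻¹.
P = 0.002509 / 4.874×10⁻⁹ = 514800 N = 514.8 kN.
σ_{stainless steel} = P/A₁ = 514800/2500 = 205.9 MPa, compressive.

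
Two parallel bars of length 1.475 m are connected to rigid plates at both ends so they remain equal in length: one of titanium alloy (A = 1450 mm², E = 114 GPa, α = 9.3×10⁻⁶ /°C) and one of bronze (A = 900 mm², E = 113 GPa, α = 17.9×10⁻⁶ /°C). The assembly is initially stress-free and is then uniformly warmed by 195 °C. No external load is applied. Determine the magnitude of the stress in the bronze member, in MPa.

σ ≈ 117 MPa (compressive)

Both members must finish at the same length. With the larger α, the bronze tends to over-expand; the plates restrain it, putting the bronze in compression and the titanium alloy in tension. With no external load the two internal forces are equal and opposite, magnitude P.
Setting the final lengths equal and cancelling L: (α₁ − α₂)ΔT = P/(A₁E₁) + P/(A₂E₂).
|α₁ − α₂|·ΔT = 8.6×10⁻⁶ × 195 = 0.001677.
1/(A₁E₁) + 1/(A₂E₂) = 1/(1450×114×10³) + 1/(900×113×10³) = 1.588×10⁻⁸ N⁻¹.
P = 0.001677 / 1.588×10⁻⁸ = 105600 N = 105.6 kN.
σ_{bronze} = P/A₂ = 105600/900 = 117.3 MPa, compressive.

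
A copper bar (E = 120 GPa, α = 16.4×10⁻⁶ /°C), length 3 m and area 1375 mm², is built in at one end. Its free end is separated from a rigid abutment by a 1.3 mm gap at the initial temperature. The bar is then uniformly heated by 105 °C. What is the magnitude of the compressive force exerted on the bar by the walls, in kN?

P ≈ 213 kN

Free thermal elongation = αΔT L = 16.4×10⁻⁶ × 105 × 3000 = 5.166 mm.
After closing the 1.3 mm clearance, 5.166 − 1.3 = 3.866 mm of expansion remains to be suppressed by the wall.
Compatibility: PL/(AE) = 3.866 mm, so σ = P/A = E × (3.866/3000) = 154.6 MPa.
Force on the wall = σA = 154.6 × 1375 mm² = 212.6 kN.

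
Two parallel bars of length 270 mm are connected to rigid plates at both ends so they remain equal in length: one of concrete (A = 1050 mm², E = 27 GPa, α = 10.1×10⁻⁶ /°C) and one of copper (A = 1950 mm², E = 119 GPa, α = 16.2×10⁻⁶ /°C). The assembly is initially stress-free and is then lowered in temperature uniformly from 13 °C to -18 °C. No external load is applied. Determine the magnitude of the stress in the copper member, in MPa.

σ ≈ 2.45 MPa (tensile)

Both members must finish at the same length. With the larger α, the copper tends to over-contract; the plates restrain it, putting the copper in tension and the concrete in compression. With no external load the two internal forces are equal and opposite, magnitude P.
Setting the final lengths equal and cancelling L: (α₁ − α₂)ΔT = P/(A₁E₁) + P/(A₂E₂).
|α₁ − α₂|·ΔT = 6.1×10⁻⁶ × 31 = 0.0001891.
1/(A₁E₁) + 1/(A₂E₂) = 1/(1050×27×10³) + 1/(1950×119×10³) = 3.958×10⁻⁸ N⁻¹.
So P = 0.0001891 / 3.958×10⁻⁸ = 4.777 kN.
σ_{copper} = P/A₂ = 4777/1950 = 2.45 MPa, tensile.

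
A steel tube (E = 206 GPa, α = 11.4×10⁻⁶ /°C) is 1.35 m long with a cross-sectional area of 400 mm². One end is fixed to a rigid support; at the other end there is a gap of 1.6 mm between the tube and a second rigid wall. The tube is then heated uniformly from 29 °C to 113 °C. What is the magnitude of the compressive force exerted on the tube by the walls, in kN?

If the wall were absent the tube would grow by αΔT L = 11.4×10⁻⁶ × 84 × 1350 = 1.293 mm.
This is smaller than the 1.6 mm clearance, so the tube expands freely without reaching the stop — the stress is zero.

P ≈ 0 kN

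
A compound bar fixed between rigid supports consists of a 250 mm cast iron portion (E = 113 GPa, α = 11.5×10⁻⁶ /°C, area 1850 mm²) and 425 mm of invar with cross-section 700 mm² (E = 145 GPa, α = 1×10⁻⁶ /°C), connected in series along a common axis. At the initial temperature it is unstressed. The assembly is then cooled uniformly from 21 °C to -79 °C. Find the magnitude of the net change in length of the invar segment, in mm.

|ΔL| ≈ 0.214 mm

If the supports were absent, the total length change would be Σ αᵢΔT Lᵢ = 11.5×10⁻⁶×100×250 + 1×10⁻⁶×100×425 = 0.33 mm.
The rigid supports impose zero overall length change; the single axial force P common to all segments must satisfy P Σ Lᵢ/(AᵢEᵢ) = δ_free.
The series flexibility is Σ Lᵢ/(AᵢEᵢ) = 250/(1850×113×10³) + 425/(700×145×10³) = 5.383×10⁻⁶ mm/N.
P = 0.33 / 5.383×10⁻⁶ = 61300 N = 61.3 kN, tensile.
For the invar segment, free thermal change = 1×10⁻⁶×100×425 = 0.0425 mm and elastic change from P = 61300×425/(700×145×10³) = 0.2567 mm; these oppose, so the net change is 0.214 mm (segment lengthens).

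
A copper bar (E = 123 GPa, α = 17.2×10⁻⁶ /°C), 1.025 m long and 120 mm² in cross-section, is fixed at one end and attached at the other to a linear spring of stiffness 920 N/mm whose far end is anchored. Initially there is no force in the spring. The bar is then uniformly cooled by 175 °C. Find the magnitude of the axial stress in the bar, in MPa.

The unrestrained thermal change is αΔT L = 17.2×10⁻⁶ × 175 × 1025 = 3.085 mm.
With a force P in the spring, the elastic change of the bar is PL/(AE) and that of the spring is P/k; compatibility requires their sum to equal δ_free.
So P = δ_free / [L/(AE) + 1/k] = 3.085 / [ 1025/(120×123×10³) + 1/(920) ].
P = 3.085 / 0.001156 = 2668 N.
σ = P/A = 2668/120 = 22.23 MPa.

σ ≈ 22.2 MPa (tensile)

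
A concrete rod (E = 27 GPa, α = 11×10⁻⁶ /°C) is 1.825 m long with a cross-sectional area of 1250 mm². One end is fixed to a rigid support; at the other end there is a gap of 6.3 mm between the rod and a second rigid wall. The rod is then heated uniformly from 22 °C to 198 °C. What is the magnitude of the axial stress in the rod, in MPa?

σ ≈ 0 MPa

If the wall were absent the rod would grow by αΔT L = 11×10⁻⁶ × 176 × 1825 = 3.533 mm.
This is smaller than the 6.3 mm clearance, so the rod expands freely without reaching the stop — the stress is zero.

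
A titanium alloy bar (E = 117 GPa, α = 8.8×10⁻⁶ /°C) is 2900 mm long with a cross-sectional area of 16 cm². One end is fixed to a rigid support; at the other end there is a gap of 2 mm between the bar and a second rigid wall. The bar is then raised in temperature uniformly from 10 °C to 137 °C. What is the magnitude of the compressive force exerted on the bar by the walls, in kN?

P ≈ 80.1 kN

Free thermal elongation = αΔT L = 8.8×10⁻⁶ × 127 × 2900 = 3.241 mm.
After closing the 2 mm clearance, 3.241 − 2 = 1.241 mm of expansion remains to be suppressed by the wall.
Compatibility: PL/(AE) = 1.241 mm, so σ = P/A = E × (1.241/2900) = 50.07 MPa.
Force on the wall = σA = 50.07 × 1600 mm² = 80.11 kN.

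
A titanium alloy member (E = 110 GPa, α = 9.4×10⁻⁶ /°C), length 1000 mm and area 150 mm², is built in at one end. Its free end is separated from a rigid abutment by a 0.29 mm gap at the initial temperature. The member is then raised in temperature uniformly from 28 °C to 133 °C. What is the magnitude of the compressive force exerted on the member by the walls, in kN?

If the wall were absent the member would grow by αΔT L = 9.4×10⁻⁶ × 105 × 1000 = 0.987 mm.
The gap closes (δ_free > 0.29 mm) and the wall then resists a further 0.987 − 0.29 = 0.697 mm of expansion.
That suppressed elongation corresponds to σ = E·Δ/L = 110×10³ × 0.697/1000 = 76.67 MPa.
P = σA = 76.67 × 150 = 11.5 kN.

P ≈ 11.5 kN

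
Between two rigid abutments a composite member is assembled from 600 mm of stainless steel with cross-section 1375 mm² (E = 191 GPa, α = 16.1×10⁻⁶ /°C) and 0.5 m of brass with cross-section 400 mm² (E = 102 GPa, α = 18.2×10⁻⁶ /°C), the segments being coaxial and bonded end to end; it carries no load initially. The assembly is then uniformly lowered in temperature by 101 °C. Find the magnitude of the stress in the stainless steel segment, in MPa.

With the walls removed the bar would change length by δ_free = Σ αᵢΔT Lᵢ = 16.1×10⁻⁶×101×600 + 18.2×10⁻⁶×101×500 = 1.895 mm.
Since the ends are fixed, an axial force P builds up, equal in every segment, with P · Σ Lᵢ/(AᵢEᵢ) = δ_free.
Σ Lᵢ/(AᵢEᵢ) = 600/(1375×191×10³) + 500/(400×102×10³) = 1.454×10⁻⁵ mm/N.
So P = 1.895 / 1.454×10⁻⁵ = 130.3 kN, tensile.
σ_{stainless steel} = P / A = 130300 / 1375 = 94.78 MPa.

σ ≈ 94.8 MPa (tensile)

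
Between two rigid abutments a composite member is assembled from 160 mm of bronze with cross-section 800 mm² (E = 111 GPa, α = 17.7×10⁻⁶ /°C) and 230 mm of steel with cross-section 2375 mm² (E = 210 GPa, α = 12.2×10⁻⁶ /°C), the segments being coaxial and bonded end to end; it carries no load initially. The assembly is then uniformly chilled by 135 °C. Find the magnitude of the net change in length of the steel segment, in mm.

|ΔL| ≈ 0.224 mm

If the supports were absent, the total length change would be Σ αᵢΔT Lᵢ = 17.7×10⁻⁶×135×160 + 12.2×10⁻⁶×135×230 = 0.7611 mm.
Since the ends are fixed, an axial force P builds up, equal in every segment, with P · Σ Lᵢ/(AᵢEᵢ) = δ_free.
The series flexibility is Σ Lᵢ/(AᵢEᵢ) = 160/(800×111×10³) + 230/(2375×210×10³) = 2.263×10⁻⁶ mm/N.
Hence P = δ_free / Σ(L/AE) = 0.7611/2.263×10⁻⁶ = 336.3 kN (tensile).
For the steel segment, free thermal change = 12.2×10⁻⁶×135×230 = 0.3788 mm and elastic change from P = 336300×230/(2375×210×10³) = 0.1551 mm; these oppose, so the net change is 0.224 mm (segment shortens).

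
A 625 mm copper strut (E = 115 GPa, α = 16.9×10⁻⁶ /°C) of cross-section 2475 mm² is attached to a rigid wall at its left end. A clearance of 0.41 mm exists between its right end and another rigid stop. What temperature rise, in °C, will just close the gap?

Contact occurs when the free expansion equals the gap: αΔT L = 0.41 mm.
So ΔT = g/(αL) = 0.41/(16.9×10⁻⁶ × 625) = 38.82 °C.

ΔT ≈ 38.8 °C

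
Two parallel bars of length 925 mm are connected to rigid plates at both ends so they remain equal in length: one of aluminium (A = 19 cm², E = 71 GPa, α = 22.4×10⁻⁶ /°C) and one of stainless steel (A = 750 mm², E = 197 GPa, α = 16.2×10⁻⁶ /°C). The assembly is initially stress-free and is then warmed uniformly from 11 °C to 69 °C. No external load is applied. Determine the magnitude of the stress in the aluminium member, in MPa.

Equilibrium of a rigid end plate with no external load gives equal and opposite internal forces ±P in the two members. Since α_{aluminium} > α_{stainless steel}, heating drives the aluminium into compression and the stainless steel into tension.
Setting the final lengths equal and cancelling L: (α₁ − α₂)ΔT = P/(A₁E₁) + P/(A₂E₂).
|α₁ − α₂|·ΔT = 6.2×10⁻⁶ × 58 = 0.0003596.
1/(A₁E₁) + 1/(A₂E₂) = 1/(1900×71×10³) + 1/(750×197×10³) = 1.418×10⁻⁸ N⁻¹.
So P = 0.0003596 / 1.418×10⁻⁸ = 25.36 kN.
σ_{aluminium} = P/A₁ = 25360/1900 = 13.35 MPa, compressive.

σ ≈ 13.3 MPa (compressive)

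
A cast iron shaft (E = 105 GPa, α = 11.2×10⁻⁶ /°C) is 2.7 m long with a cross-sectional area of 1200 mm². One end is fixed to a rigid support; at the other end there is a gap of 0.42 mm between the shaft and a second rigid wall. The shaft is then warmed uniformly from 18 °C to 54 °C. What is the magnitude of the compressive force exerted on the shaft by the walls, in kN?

P ≈ 31.2 kN

If the wall were absent the shaft would grow by αΔT L = 11.2×10⁻⁶ × 36 × 2700 = 1.089 mm.
The gap closes (δ_free > 0.42 mm) and the wall then resists a further 1.089 − 0.42 = 0.6686 mm of expansion.
Compatibility: PL/(AE) = 0.6686 mm, so σ = P/A = E × (0.6686/2700) = 26 MPa.
Force on the wall = σA = 26 × 1200 mm² = 31.2 kN.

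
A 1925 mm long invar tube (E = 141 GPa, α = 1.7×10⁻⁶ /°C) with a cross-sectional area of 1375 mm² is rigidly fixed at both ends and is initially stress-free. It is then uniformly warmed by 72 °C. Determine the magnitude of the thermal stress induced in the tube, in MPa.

σ ≈ 17.3 MPa (compressive)

The supports are rigid, so the total axial strain is zero. The restrained thermal strain is ε = αΔT = 1.7×10⁻⁶ × 72 = 122.4×10⁻⁶.
The stress required to suppress this strain is σ = Eε = 141×10³ × 122.4×10⁻⁶ = 17.26 MPa, compressive since the tube is trying to expand.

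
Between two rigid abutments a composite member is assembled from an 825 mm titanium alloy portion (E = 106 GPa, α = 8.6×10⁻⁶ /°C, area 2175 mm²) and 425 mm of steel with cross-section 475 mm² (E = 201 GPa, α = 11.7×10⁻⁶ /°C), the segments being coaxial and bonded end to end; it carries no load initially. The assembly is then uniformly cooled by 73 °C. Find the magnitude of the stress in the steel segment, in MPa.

σ ≈ 231 MPa (tensile)

With the walls removed the bar would change length by δ_free = Σ αᵢΔT Lᵢ = 8.6×10⁻⁶×73×825 + 11.7×10⁻⁶×73×425 = 0.8809 mm.
The walls prevent any net length change, so an axial force P (same in every segment) develops. Compatibility: P · Σ Lᵢ/(AᵢEᵢ) = δ_free.
The series flexibility is Σ Lᵢ/(AᵢEᵢ) = 825/(2175×106×10³) + 425/(475×201×10³) = 8.03×10⁻⁶ mm/N.
Hence P = δ_free / Σ(L/AE) = 0.8809/8.03×10⁻⁶ = 109.7 kN (tensile).
σ_{steel} = P / A = 109700 / 475 = 231 MPa.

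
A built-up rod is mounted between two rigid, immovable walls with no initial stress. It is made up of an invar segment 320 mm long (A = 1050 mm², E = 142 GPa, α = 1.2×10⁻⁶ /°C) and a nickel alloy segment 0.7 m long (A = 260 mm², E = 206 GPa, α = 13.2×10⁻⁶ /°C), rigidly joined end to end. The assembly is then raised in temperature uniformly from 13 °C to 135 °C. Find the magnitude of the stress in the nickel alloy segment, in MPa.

σ ≈ 297 MPa (compressive)

With the walls removed the bar would change length by δ_free = Σ αᵢΔT Lᵢ = 1.2×10⁻⁶×122×320 + 13.2×10⁻⁶×122×700 = 1.174 mm.
The walls prevent any net length change, so an axial force P (same in every segment) develops. Compatibility: P · Σ Lᵢ/(AᵢEᵢ) = δ_free.
Σ Lᵢ/(AᵢEᵢ) = 320/(1050×142×10³) + 700/(260×206×10³) = 1.522×10⁻⁵ mm/N.
P = 1.174 / 1.522×10⁻⁵ = 77170 N = 77.17 kN, compressive.
σ_{nickel alloy} = P / A = 77170 / 260 = 296.8 MPa.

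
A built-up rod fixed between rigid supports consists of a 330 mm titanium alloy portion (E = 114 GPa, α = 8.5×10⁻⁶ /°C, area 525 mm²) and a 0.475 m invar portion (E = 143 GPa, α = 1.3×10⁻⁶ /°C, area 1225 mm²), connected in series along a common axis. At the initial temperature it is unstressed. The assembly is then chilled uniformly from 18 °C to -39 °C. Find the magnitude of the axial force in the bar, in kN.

P ≈ 23.7 kN (tensile)

If the supports were absent, the total length change would be Σ αᵢΔT Lᵢ = 8.5×10⁻⁶×57×330 + 1.3×10⁻⁶×57×475 = 0.1951 mm.
Since the ends are fixed, an axial force P builds up, equal in every segment, with P · Σ Lᵢ/(AᵢEᵢ) = δ_free.
Σ Lᵢ/(AᵢEᵢ) = 330/(525×114×10³) + 475/(1225×143×10³) = 8.225×10⁻⁶ mm/N.
Hence P = δ_free / Σ(L/AE) = 0.1951/8.225×10⁻⁶ = 23.72 kN (tensile).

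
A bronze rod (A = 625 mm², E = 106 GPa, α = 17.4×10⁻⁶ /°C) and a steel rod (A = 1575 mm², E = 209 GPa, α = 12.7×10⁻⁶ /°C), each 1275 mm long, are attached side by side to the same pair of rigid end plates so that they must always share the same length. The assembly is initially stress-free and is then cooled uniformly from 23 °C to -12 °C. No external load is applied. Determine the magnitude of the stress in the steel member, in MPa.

Equilibrium of a rigid end plate with no external load gives equal and opposite internal forces ±P in the two members. Since α_{bronze} > α_{steel}, cooling drives the bronze into tension and the steel into compression.
Compatibility of the two members (thermal + elastic change equal): (α₁ − α₂)ΔT = P·[1/(A₁E₁) + 1/(A₂E₂)].
|α₁ − α₂|·ΔT = 4.7×10⁻⁶ × 35 = 0.0001645.
1/(A₁E₁) + 1/(A₂E₂) = 1/(625×106×10³) + 1/(1575×209×10³) = 1.813×10⁻⁸ N⁻¹.
P = 0.0001645 / 1.813×10⁻⁸ = 9072 N = 9.072 kN.
σ_{steel} = P/A₂ = 9072/1575 = 5.76 MPa, compressive.

σ ≈ 5.76 MPa (compressive)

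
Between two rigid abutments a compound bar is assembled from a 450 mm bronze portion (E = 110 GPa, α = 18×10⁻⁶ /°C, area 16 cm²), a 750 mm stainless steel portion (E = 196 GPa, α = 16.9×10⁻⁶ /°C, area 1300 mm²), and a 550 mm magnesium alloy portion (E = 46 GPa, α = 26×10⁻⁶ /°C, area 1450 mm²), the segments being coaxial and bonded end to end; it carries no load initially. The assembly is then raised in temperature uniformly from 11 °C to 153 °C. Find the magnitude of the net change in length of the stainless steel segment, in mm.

With the walls removed the bar would change length by δ_free = Σ αᵢΔT Lᵢ = 18×10⁻⁶×142×450 + 16.9×10⁻⁶×142×750 + 26×10⁻⁶×142×550 = 4.981 mm.
Since the ends are fixed, an axial force P builds up, equal in every segment, with P · Σ Lᵢ/(AᵢEᵢ) = δ_free.
The series flexibility is Σ Lᵢ/(AᵢEᵢ) = 450/(1600×110×10³) + 750/(1300×196×10³) + 550/(1450×46×10³) = 1.375×10⁻⁵ mm/N.
Hence P = δ_free / Σ(L/AE) = 4.981/1.375×10⁻⁵ = 362.3 kN (compressive).
For the stainless steel segment, free thermal change = 16.9×10⁻⁶×142×750 = 1.8 mm and elastic change from P = 362300×750/(1300×196×10³) = 1.067 mm; these oppose, so the net change is 0.733 mm (segment lengthens).

|ΔL| ≈ 0.733 mm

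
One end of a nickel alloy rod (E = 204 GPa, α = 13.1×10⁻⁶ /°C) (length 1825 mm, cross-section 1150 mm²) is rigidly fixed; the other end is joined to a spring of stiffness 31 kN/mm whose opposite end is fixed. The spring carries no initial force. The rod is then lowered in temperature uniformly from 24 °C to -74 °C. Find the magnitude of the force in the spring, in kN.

P ≈ 58.5 kN

Free thermal contraction: δ_free = αΔT L = 13.1×10⁻⁶ × 98 × 1825 = 2.343 mm.
Let P be the tensile force in the spring. The rod extends elastically by PL/(AE) and the spring stretches by P/k; together these equal δ_free.
So P = δ_free / [L/(AE) + 1/k] = 2.343 / [ 1825/(1150×204×10³) + 1/(31×10³) ].
P = 2.343 / 4.004×10⁻⁵ = 58520 N.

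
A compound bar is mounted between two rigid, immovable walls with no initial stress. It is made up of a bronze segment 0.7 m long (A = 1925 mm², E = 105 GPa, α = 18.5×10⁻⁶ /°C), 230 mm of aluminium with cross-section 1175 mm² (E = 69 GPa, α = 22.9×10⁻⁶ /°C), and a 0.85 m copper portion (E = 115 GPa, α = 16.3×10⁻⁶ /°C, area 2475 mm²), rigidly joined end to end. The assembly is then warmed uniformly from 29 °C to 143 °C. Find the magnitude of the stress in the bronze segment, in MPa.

With the walls removed the bar would change length by δ_free = Σ αᵢΔT Lᵢ = 18.5×10⁻⁶×114×700 + 22.9×10⁻⁶×114×230 + 16.3×10⁻⁶×114×850 = 3.656 mm.
The walls prevent any net length change, so an axial force P (same in every segment) develops. Compatibility: P · Σ Lᵢ/(AᵢEᵢ) = δ_free.
The series flexibility is Σ Lᵢ/(AᵢEᵢ) = 700/(1925×105×10³) + 230/(1175×69×10³) + 850/(2475×115×10³) = 9.286×10⁻⁶ mm/N.
Hence P = δ_free / Σ(L/AE) = 3.656/9.286×10⁻⁶ = 393.7 kN (compressive).
σ_{bronze} = P / A = 393700 / 1925 = 204.5 MPa.

σ ≈ 205 MPa (compressive)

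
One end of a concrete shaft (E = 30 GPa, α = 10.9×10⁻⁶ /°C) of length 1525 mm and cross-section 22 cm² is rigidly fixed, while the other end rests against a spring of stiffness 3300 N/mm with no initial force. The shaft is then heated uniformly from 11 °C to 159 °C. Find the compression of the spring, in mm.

δ ≈ 2.29 mm

The unrestrained thermal change is αΔT L = 10.9×10⁻⁶ × 148 × 1525 = 2.46 mm.
Let P be the compressive force at the spring. The shaft shortens elastically by PL/(AE) and the spring compresses by P/k; together these equal δ_free.
P [ L/(AE) + 1/k ] = δ_free → P [ 1525/(2200×30×10³) + 1/(3300) ] = 2.46.
P = 2.46 / 0.0003261 = 7543 N.
Spring compression = P/k = 7543/(3300) = 2.286 mm.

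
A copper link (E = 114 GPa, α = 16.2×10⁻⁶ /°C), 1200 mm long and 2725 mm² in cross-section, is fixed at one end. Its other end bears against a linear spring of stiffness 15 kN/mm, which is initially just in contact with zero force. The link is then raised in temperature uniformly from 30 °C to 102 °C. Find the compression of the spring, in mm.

δ ≈ 1.32 mm

Free thermal expansion: δ_free = αΔT L = 16.2×10⁻⁶ × 72 × 1200 = 1.4 mm.
With a force P in the spring, the elastic change of the link is PL/(AE) and that of the spring is P/k; compatibility requires their sum to equal δ_free.
So P = δ_free / [L/(AE) + 1/k] = 1.4 / [ 1200/(2725×114×10³) + 1/(15×10³) ].
P = 1.4 / 7.053×10⁻⁵ = 19850 N.
Spring compression = P/k = 19850/(15×10³) = 1.323 mm.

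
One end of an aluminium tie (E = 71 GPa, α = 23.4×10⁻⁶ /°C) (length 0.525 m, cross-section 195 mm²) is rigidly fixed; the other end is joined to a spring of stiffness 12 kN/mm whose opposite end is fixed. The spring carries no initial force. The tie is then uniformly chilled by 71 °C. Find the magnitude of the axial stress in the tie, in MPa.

σ ≈ 36.9 MPa (tensile)

Free thermal contraction: δ_free = αΔT L = 23.4×10⁻⁶ × 71 × 525 = 0.8722 mm.
With a force P in the spring, the elastic change of the tie is PL/(AE) and that of the spring is P/k; compatibility requires their sum to equal δ_free.
P [ L/(AE) + 1/k ] = δ_free → P [ 525/(195×71×10³) + 1/(12×10³) ] = 0.8722.
P = 0.8722 / 0.0001213 = 7194 N.
σ = P/A = 7194/195 = 36.89 MPa.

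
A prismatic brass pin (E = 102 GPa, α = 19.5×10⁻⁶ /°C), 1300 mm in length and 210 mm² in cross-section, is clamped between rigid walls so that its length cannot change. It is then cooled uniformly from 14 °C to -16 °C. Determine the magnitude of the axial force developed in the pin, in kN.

P ≈ 12.5 kN (tensile)

The ends cannot move, so σ = EαΔT = 102×10³ × 19.5×10⁻⁶ × 30 = 59.67 MPa.
P = AEαΔT = 210 × 102×10³ × 19.5×10⁻⁶ × 30 = 12.53 kN (tensile).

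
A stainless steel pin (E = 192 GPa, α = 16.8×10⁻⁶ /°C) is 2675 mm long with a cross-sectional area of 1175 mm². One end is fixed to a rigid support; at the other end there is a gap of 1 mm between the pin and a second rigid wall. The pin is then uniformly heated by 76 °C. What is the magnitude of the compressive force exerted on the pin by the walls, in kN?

P ≈ 204 kN

If the wall were absent the pin would grow by αΔT L = 16.8×10⁻⁶ × 76 × 2675 = 3.415 mm.
The gap closes (δ_free > 1 mm) and the wall then resists a further 3.415 − 1 = 2.415 mm of expansion.
Compatibility: PL/(AE) = 2.415 mm, so σ = P/A = E × (2.415/2675) = 173.4 MPa.
P = σA = 173.4 × 1175 = 203.7 kN.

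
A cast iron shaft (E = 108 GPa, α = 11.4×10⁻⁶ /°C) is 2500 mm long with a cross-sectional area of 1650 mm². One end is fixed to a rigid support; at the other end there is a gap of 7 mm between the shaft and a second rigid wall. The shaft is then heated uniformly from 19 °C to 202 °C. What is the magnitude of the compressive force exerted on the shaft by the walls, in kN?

P ≈ 0 kN

Unrestrained expansion: δ_free = αΔT L = 11.4×10⁻⁶ × 183 × 2500 = 5.215 mm.
Since δ_free = 5.22 mm is less than the 7 mm gap, the shaft never touches the wall. No axial force develops.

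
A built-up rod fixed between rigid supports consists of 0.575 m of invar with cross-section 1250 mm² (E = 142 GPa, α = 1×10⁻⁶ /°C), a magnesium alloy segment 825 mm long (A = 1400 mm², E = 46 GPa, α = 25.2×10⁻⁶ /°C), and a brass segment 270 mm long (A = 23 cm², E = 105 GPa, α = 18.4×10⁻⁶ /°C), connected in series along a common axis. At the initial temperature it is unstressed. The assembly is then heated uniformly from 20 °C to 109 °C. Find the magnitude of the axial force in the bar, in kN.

P ≈ 137 kN (compressive)

With the walls removed the bar would change length by δ_free = Σ αᵢΔT Lᵢ = 1×10⁻⁶×89×575 + 25.2×10⁻⁶×89×825 + 18.4×10⁻⁶×89×270 = 2.344 mm.
Since the ends are fixed, an axial force P builds up, equal in every segment, with P · Σ Lᵢ/(AᵢEᵢ) = δ_free.
The series flexibility is Σ Lᵢ/(AᵢEᵢ) = 575/(1250×142×10³) + 825/(1400×46×10³) + 270/(2300×105×10³) = 1.717×10⁻⁵ mm/N.
P = 2.344 / 1.717×10⁻⁵ = 136500 N = 136.5 kN, compressive.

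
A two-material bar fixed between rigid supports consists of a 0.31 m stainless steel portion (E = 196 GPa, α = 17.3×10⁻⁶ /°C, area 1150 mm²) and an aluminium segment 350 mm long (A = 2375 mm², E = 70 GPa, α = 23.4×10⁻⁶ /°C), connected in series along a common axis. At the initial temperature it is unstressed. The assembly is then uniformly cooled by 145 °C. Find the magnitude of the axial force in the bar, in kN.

P ≈ 565 kN (tensile)

Free thermal contraction of the whole bar: Σ αᵢΔT Lᵢ = 17.3×10⁻⁶×145×310 + 23.4×10⁻⁶×145×350 = 1.965 mm.
The walls prevent any net length change, so an axial force P (same in every segment) develops. Compatibility: P · Σ Lᵢ/(AᵢEᵢ) = δ_free.
Σ Lᵢ/(AᵢEᵢ) = 310/(1150×196×10³) + 350/(2375×70×10³) = 3.481×10⁻⁶ mm/N.
Hence P = δ_free / Σ(L/AE) = 1.965/3.481×10⁻⁶ = 564.6 kN (tensile).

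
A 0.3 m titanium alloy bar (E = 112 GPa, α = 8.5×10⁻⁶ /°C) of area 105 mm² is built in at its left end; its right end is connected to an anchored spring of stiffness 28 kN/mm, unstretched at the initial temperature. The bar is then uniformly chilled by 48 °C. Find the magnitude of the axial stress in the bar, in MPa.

σ ≈ 19 MPa (tensile)

The unrestrained thermal change is αΔT L = 8.5×10⁻⁶ × 48 × 300 = 0.1224 mm.
Let P be the tensile force in the spring. The bar extends elastically by PL/(AE) and the spring stretches by P/k; together these equal δ_free.
P [ L/(AE) + 1/k ] = δ_free → P [ 300/(105×112×10³) + 1/(28×10³) ] = 0.1224.
P = 0.1224 / 6.122×10⁻⁵ = 1999 N.
σ = P/A = 1999/105 = 19.04 MPa.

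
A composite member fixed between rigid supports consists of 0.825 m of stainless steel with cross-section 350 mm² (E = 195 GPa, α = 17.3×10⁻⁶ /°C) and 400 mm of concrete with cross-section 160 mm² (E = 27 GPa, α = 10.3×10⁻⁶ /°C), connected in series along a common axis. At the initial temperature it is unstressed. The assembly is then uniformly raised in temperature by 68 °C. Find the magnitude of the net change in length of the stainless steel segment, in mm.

With the walls removed the bar would change length by δ_free = Σ αᵢΔT Lᵢ = 17.3×10⁻⁶×68×825 + 10.3×10⁻⁶×68×400 = 1.251 mm.
Since the ends are fixed, an axial force P builds up, equal in every segment, with P · Σ Lᵢ/(AᵢEᵢ) = δ_free.
Σ Lᵢ/(AᵢEᵢ) = 825/(350×195×10³) + 400/(160×27×10³) = 0.0001047 mm/N.
So P = 1.251 / 0.0001047 = 11.95 kN, compressive.
For the stainless steel segment, free thermal change = 17.3×10⁻⁶×68×825 = 0.9705 mm and elastic change from P = 11950×825/(350×195×10³) = 0.1444 mm; these oppose, so the net change is 0.826 mm (segment lengthens).

|ΔL| ≈ 0.826 mm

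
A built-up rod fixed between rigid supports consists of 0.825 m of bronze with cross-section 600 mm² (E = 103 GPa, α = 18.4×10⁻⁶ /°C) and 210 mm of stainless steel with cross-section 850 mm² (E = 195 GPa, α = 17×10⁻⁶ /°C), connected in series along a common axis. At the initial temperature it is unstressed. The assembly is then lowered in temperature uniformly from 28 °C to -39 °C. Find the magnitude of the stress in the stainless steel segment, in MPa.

σ ≈ 101 MPa (tensile)

If the supports were absent, the total length change would be Σ αᵢΔT Lᵢ = 18.4×10⁻⁶×67×825 + 17×10⁻⁶×67×210 = 1.256 mm.
The walls prevent any net length change, so an axial force P (same in every segment) develops. Compatibility: P · Σ Lᵢ/(AᵢEᵢ) = δ_free.
Σ Lᵢ/(AᵢEᵢ) = 825/(600×103×10³) + 210/(850×195×10³) = 1.462×10⁻⁵ mm/N.
Hence P = δ_free / Σ(L/AE) = 1.256/1.462×10⁻⁵ = 85.95 kN (tensile).
σ_{stainless steel} = P / A = 85950 / 850 = 101.1 MPa.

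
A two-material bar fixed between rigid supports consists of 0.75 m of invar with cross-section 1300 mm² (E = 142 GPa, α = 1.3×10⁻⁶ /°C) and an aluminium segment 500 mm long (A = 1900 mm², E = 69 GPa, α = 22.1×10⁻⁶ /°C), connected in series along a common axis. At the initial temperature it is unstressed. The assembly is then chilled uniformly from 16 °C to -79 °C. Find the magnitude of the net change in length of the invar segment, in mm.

If the supports were absent, the total length change would be Σ αᵢΔT Lᵢ = 1.3×10⁻⁶×95×750 + 22.1×10⁻⁶×95×500 = 1.142 mm.
The walls prevent any net length change, so an axial force P (same in every segment) develops. Compatibility: P · Σ Lᵢ/(AᵢEᵢ) = δ_free.
Σ Lᵢ/(AᵢEᵢ) = 750/(1300×142×10³) + 500/(1900×69×10³) = 7.877×10⁻⁶ mm/N.
So P = 1.142 / 7.877×10⁻⁶ = 145 kN, tensile.
For the invar segment, free thermal change = 1.3×10⁻⁶×95×750 = 0.09262 mm and elastic change from P = 145000×750/(1300×142×10³) = 0.5892 mm; these oppose, so the net change is 0.497 mm (segment lengthens).

|ΔL| ≈ 0.497 mm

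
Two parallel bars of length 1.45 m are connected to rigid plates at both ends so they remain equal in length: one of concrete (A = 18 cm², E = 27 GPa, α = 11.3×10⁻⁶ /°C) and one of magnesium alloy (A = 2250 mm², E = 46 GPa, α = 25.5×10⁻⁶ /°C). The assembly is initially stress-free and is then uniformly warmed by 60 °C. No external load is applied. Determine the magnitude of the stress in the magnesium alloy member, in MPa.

σ ≈ 12.5 MPa (compressive)

Both members must finish at the same length. With the larger α, the magnesium alloy tends to over-expand; the plates restrain it, putting the magnesium alloy in compression and the concrete in tension. With no external load the two internal forces are equal and opposite, magnitude P.
Equating the net (thermal + elastic) strains gives |α₁ − α₂|·ΔT = P·[1/(A₁E₁) + 1/(A₂E₂)].
|α₁ − α₂|·ΔT = 14.2×10⁻⁶ × 60 = 0.000852.
1/(A₁E₁) + 1/(A₂E₂) = 1/(1800×27×10³) + 1/(2250×46×10³) = 3.024×10⁻⁸ N⁻¹.
P = 0.000852 / 3.024×10⁻⁸ = 28180 N = 28.18 kN.
σ_{magnesium alloy} = P/A₂ = 28180/2250 = 12.52 MPa, compressive.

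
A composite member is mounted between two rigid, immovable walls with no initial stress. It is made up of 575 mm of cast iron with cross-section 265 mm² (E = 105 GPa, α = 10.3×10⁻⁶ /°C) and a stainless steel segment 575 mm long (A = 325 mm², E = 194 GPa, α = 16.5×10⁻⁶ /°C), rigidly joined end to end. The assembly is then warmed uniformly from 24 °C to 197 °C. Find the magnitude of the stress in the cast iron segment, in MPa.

With the walls removed the bar would change length by δ_free = Σ αᵢΔT Lᵢ = 10.3×10⁻⁶×173×575 + 16.5×10⁻⁶×173×575 = 2.666 mm.
Since the ends are fixed, an axial force P builds up, equal in every segment, with P · Σ Lᵢ/(AᵢEᵢ) = δ_free.
The series flexibility is Σ Lᵢ/(AᵢEᵢ) = 575/(265×105×10³) + 575/(325×194×10³) = 2.978×10⁻⁵ mm/N.
So P = 2.666 / 2.978×10⁻⁵ = 89.51 kN, compressive.
σ_{cast iron} = P / A = 89510 / 265 = 337.8 MPa.

σ ≈ 338 MPa (compressive)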